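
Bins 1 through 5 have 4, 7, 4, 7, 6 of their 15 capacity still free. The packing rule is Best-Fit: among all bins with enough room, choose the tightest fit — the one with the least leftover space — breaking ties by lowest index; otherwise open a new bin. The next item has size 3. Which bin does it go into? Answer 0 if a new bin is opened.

Bins with room: bin 1 (4), bin 2 (7), bin 3 (4), bin 4 (7), bin 5 (6).
Tightest fit is bin 1 with 4 free.

1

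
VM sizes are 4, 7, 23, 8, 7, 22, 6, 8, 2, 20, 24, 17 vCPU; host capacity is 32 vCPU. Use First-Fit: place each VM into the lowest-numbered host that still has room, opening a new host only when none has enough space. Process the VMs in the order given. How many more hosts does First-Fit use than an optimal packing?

First-Fit: [4,7,8,7,6] [23,8] [22,2] [20] [24] [17] → 6 hosts.
Total size 148 vCPU; any packing needs at least ⌈148/32⌉ = 5 hosts.
An optimal packing achieves that bound: [24,8] [23,8] [22,7,2] [20,7,4] [17,6] → 5 hosts.
Excess: 6 − 5 = 1.

1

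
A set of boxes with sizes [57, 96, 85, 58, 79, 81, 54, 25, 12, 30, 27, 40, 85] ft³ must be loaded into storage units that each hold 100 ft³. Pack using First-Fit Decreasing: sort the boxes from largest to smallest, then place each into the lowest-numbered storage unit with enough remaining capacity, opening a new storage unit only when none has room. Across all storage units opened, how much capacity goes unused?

Sorted descending: 96, 85, 85, 81, 79, 58, 57, 54, 40, 30, 27, 25, 12.
96 ft³ → storage unit 1 (remaining 4 ft³)
85 ft³ → storage unit 2 (remaining 15 ft³)
85 ft³ → storage unit 3 (remaining 15 ft³)
81 ft³ → storage unit 4 (remaining 19 ft³)
79 ft³ → storage unit 5 (remaining 21 ft³)
58 ft³ → storage unit 6 (remaining 42 ft³)
57 ft³ → storage unit 7 (remaining 43 ft³)
54 ft³ → storage unit 8 (remaining 46 ft³)
40 ft³ → storage unit 6 (remaining 2 ft³)
30 ft³ → storage unit 7 (remaining 13 ft³)
27 ft³ → storage unit 8 (remaining 19 ft³)
25 ft³ → storage unit 9 (remaining 75 ft³)
12 ft³ → storage unit 2 (remaining 3 ft³)
9 storage units × 100 ft³ = 900 ft³; used 729 ft³; unused 171 ft³.

171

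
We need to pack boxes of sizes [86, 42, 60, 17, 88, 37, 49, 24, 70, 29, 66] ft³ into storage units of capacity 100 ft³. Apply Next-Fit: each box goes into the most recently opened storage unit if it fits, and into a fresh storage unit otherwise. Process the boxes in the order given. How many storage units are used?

storage unit 1: place 86 ft³, 14 ft³ left
storage unit 2: place 42 ft³, 58 ft³ left
storage unit 3: place 60 ft³, 40 ft³ left
storage unit 3: place 17 ft³, 23 ft³ left
storage unit 4: place 88 ft³, 12 ft³ left
storage unit 5: place 37 ft³, 63 ft³ left
storage unit 5: place 49 ft³, 14 ft³ left
storage unit 6: place 24 ft³, 76 ft³ left
storage unit 6: place 70 ft³, 6 ft³ left
storage unit 7: place 29 ft³, 71 ft³ left
storage unit 7: place 66 ft³, 5 ft³ left
Final storage units: [86] [42] [60,17] [88] [37,49] [24,70] [29,66].

7 storage units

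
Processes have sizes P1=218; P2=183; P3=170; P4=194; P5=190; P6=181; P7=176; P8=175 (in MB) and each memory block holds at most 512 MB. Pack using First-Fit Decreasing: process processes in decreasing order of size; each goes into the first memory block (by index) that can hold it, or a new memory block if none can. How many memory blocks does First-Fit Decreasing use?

Sorted descending: 218, 194, 190, 183, 181, 176, 175, 170.
Put 218 MB in memory block 1; 294 MB remain.
Put 194 MB in memory block 1; 100 MB remain.
Put 190 MB in memory block 2; 322 MB remain.
Put 183 MB in memory block 2; 139 MB remain.
Put 181 MB in memory block 3; 331 MB remain.
Put 176 MB in memory block 3; 155 MB remain.
Put 175 MB in memory block 4; 337 MB remain.
Put 170 MB in memory block 4; 167 MB remain.

4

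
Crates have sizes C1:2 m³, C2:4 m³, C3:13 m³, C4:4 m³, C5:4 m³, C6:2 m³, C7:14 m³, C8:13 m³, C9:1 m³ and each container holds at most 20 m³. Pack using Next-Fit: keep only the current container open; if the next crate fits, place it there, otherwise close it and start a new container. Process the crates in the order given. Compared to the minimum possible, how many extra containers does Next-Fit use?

Next-Fit: [2,4,13] [4,4,2] [14] [13,1] → 4 containers.
Total size 57 m³; any packing needs at least ⌈57/20⌉ = 3 containers.
An optimal packing achieves that bound: [14,4,2] [13,4,2,1] [13,4] → 3 containers.
Excess: 4 − 3 = 1.

1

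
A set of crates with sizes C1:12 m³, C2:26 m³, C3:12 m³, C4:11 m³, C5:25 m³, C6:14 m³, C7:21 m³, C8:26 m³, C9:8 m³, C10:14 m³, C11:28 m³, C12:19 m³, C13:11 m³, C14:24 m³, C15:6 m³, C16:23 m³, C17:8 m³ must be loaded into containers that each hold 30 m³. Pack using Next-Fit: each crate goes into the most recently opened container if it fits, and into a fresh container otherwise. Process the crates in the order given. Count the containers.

13

Put C1 (12 m³) in container 1; 18 m³ remain.
Put C2 (26 m³) in container 2; 4 m³ remain.
Put C3 (12 m³) in container 3; 18 m³ remain.
Put C4 (11 m³) in container 3; 7 m³ remain.
Put C5 (25 m³) in container 4; 5 m³ remain.
Put C6 (14 m³) in container 5; 16 m³ remain.
Put C7 (21 m³) in container 6; 9 m³ remain.
Put C8 (26 m³) in container 7; 4 m³ remain.
Put C9 (8 m³) in container 8; 22 m³ remain.
Put C10 (14 m³) in container 8; 8 m³ remain.
Put C11 (28 m³) in container 9; 2 m³ remain.
Put C12 (19 m³) in container 10; 11 m³ remain.
Put C13 (11 m³) in container 10; 0 m³ remain.
Put C14 (24 m³) in container 11; 6 m³ remain.
Put C15 (6 m³) in container 11; 0 m³ remain.
Put C16 (23 m³) in container 12; 7 m³ remain.
Put C17 (8 m³) in container 13; 22 m³ remain.
Final containers: [12] [26] [12,11] [25] [14] [21] [26] [8,14] [28] [19,11] [24,6] [23] [8].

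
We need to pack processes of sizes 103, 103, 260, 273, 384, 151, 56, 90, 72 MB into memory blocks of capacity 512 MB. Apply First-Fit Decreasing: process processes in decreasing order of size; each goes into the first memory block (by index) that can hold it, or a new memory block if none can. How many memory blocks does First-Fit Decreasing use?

Sorted descending: 384, 273, 260, 151, 103, 103, 90, 72, 56.
Put 384 MB in memory block 1; 128 MB remain.
Put 273 MB in memory block 2; 239 MB remain.
Put 260 MB in memory block 3; 252 MB remain.
Put 151 MB in memory block 2; 88 MB remain.
Put 103 MB in memory block 1; 25 MB remain.
Put 103 MB in memory block 3; 149 MB remain.
Put 90 MB in memory block 3; 59 MB remain.
Put 72 MB in memory block 2; 16 MB remain.
Put 56 MB in memory block 3; 3 MB remain.
Final memory blocks: [384,103] [273,151,72] [260,103,90,56].

3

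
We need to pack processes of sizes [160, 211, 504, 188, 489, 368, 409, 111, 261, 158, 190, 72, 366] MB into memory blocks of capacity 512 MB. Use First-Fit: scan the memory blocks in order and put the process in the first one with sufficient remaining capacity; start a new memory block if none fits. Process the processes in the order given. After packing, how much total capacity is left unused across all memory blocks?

memory block 1: place 160 MB, 352 MB left
memory block 1: place 211 MB, 141 MB left
memory block 2: place 504 MB, 8 MB left
memory block 3: place 188 MB, 324 MB left
memory block 4: place 489 MB, 23 MB left
memory block 5: place 368 MB, 144 MB left
memory block 6: place 409 MB, 103 MB left
memory block 1: place 111 MB, 30 MB left
memory block 3: place 261 MB, 63 MB left
memory block 7: place 158 MB, 354 MB left
memory block 7: place 190 MB, 164 MB left
memory block 5: place 72 MB, 72 MB left
memory block 8: place 366 MB, 146 MB left
8 memory blocks × 512 MB = 4096 MB; used 3487 MB; unused 609 MB.

609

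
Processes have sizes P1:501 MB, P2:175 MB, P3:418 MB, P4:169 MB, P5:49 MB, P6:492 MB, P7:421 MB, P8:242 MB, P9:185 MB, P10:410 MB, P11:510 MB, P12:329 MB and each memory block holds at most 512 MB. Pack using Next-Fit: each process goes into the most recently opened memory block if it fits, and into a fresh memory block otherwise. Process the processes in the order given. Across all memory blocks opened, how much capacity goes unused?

P1 (501 MB) → memory block 1 (remaining 11 MB)
P2 (175 MB) → memory block 2 (remaining 337 MB)
P3 (418 MB) → memory block 3 (remaining 94 MB)
P4 (169 MB) → memory block 4 (remaining 343 MB)
P5 (49 MB) → memory block 4 (remaining 294 MB)
P6 (492 MB) → memory block 5 (remaining 20 MB)
P7 (421 MB) → memory block 6 (remaining 91 MB)
P8 (242 MB) → memory block 7 (remaining 270 MB)
P9 (185 MB) → memory block 7 (remaining 85 MB)
P10 (410 MB) → memory block 8 (remaining 102 MB)
P11 (510 MB) → memory block 9 (remaining 2 MB)
P12 (329 MB) → memory block 10 (remaining 183 MB)
10 memory blocks × 512 MB = 5120 MB; used 3901 MB; unused 1219 MB.

1219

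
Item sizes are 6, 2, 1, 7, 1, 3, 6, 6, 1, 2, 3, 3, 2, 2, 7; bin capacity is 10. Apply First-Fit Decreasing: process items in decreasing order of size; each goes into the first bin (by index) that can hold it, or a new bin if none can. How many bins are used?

6

Sorted descending: 7, 7, 6, 6, 6, 3, 3, 3, 2, 2, 2, 2, 1, 1, 1.
bin 1: place 7, 3 left
bin 2: place 7, 3 left
bin 3: place 6, 4 left
bin 4: place 6, 4 left
bin 5: place 6, 4 left
bin 1: place 3, 0 left
bin 2: place 3, 0 left
bin 3: place 3, 1 left
bin 4: place 2, 2 left
bin 4: place 2, 0 left
bin 5: place 2, 2 left
bin 5: place 2, 0 left
bin 3: place 1, 0 left
bin 6: place 1, 9 left
bin 6: place 1, 8 left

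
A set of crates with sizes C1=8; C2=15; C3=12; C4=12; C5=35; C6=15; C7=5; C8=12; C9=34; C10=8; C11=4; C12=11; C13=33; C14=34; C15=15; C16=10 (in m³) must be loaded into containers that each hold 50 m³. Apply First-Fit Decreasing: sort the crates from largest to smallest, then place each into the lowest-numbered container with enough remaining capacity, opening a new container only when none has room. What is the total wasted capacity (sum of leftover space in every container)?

37

Sorted descending: 35, 34, 34, 33, 15, 15, 15, 12, 12, 12, 11, 10, 8, 8, 5, 4.
35 m³ → container 1 (remaining 15 m³)
34 m³ → container 2 (remaining 16 m³)
34 m³ → container 3 (remaining 16 m³)
33 m³ → container 4 (remaining 17 m³)
15 m³ → container 1 (remaining 0 m³)
15 m³ → container 2 (remaining 1 m³)
15 m³ → container 3 (remaining 1 m³)
12 m³ → container 4 (remaining 5 m³)
12 m³ → container 5 (remaining 38 m³)
12 m³ → container 5 (remaining 26 m³)
11 m³ → container 5 (remaining 15 m³)
10 m³ → container 5 (remaining 5 m³)
8 m³ → container 6 (remaining 42 m³)
8 m³ → container 6 (remaining 34 m³)
5 m³ → container 4 (remaining 0 m³)
4 m³ → container 5 (remaining 1 m³)
6 containers × 50 m³ = 300 m³; used 263 m³; unused 37 m³.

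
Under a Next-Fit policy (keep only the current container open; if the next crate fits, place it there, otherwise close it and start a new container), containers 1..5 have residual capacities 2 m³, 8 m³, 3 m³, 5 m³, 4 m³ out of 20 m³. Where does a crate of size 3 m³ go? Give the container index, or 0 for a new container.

Next-Fit only looks at container 5, which has 4 m³ free.
3 m³ fits there.

5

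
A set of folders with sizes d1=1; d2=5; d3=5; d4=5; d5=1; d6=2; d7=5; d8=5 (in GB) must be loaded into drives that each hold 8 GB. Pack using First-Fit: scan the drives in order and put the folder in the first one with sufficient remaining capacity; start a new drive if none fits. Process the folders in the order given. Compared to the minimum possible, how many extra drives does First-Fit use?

0

First-Fit: [1,5,1] [5,2] [5] [5] [5] → 5 drives.
5 folders exceed 4 GB (half the capacity), and no two of those can share a drive, so at least 5 drives are needed.
So 5 is already optimal.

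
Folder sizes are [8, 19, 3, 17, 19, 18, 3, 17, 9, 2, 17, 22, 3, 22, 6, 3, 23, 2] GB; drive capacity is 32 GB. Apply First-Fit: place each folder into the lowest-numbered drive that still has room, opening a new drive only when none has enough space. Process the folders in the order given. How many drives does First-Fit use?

9 drives

Put 8 GB in drive 1; 24 GB remain.
Put 19 GB in drive 1; 5 GB remain.
Put 3 GB in drive 1; 2 GB remain.
Put 17 GB in drive 2; 15 GB remain.
Put 19 GB in drive 3; 13 GB remain.
Put 18 GB in drive 4; 14 GB remain.
Put 3 GB in drive 2; 12 GB remain.
Put 17 GB in drive 5; 15 GB remain.
Put 9 GB in drive 2; 3 GB remain.
Put 2 GB in drive 1; 0 GB remain.
Put 17 GB in drive 6; 15 GB remain.
Put 22 GB in drive 7; 10 GB remain.
Put 3 GB in drive 2; 0 GB remain.
Put 22 GB in drive 8; 10 GB remain.
Put 6 GB in drive 3; 7 GB remain.
Put 3 GB in drive 3; 4 GB remain.
Put 23 GB in drive 9; 9 GB remain.
Put 2 GB in drive 3; 2 GB remain.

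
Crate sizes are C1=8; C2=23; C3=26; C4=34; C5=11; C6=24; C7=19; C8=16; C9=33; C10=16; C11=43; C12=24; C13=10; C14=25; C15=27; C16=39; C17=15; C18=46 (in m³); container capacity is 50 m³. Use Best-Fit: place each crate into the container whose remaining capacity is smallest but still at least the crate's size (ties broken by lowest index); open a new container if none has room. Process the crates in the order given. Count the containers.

10 containers

C1 (8 m³) → container 1 (remaining 42 m³)
C2 (23 m³) → container 1 (remaining 19 m³)
C3 (26 m³) → container 2 (remaining 24 m³)
C4 (34 m³) → container 3 (remaining 16 m³)
C5 (11 m³) → container 3 (remaining 5 m³)
C6 (24 m³) → container 2 (remaining 0 m³)
C7 (19 m³) → container 1 (remaining 0 m³)
C8 (16 m³) → container 4 (remaining 34 m³)
C9 (33 m³) → container 4 (remaining 1 m³)
C10 (16 m³) → container 5 (remaining 34 m³)
C11 (43 m³) → container 6 (remaining 7 m³)
C12 (24 m³) → container 5 (remaining 10 m³)
C13 (10 m³) → container 5 (remaining 0 m³)
C14 (25 m³) → container 7 (remaining 25 m³)
C15 (27 m³) → container 8 (remaining 23 m³)
C16 (39 m³) → container 9 (remaining 11 m³)
C17 (15 m³) → container 8 (remaining 8 m³)
C18 (46 m³) → container 10 (remaining 4 m³)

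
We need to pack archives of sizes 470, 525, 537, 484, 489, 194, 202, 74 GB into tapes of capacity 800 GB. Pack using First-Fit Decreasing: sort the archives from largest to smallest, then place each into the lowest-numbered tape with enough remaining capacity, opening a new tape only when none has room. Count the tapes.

5 tapes

Sorted descending: 537, 525, 489, 484, 470, 202, 194, 74.
537 GB → tape 1 (remaining 263 GB)
525 GB → tape 2 (remaining 275 GB)
489 GB → tape 3 (remaining 311 GB)
484 GB → tape 4 (remaining 316 GB)
470 GB → tape 5 (remaining 330 GB)
202 GB → tape 1 (remaining 61 GB)
194 GB → tape 2 (remaining 81 GB)
74 GB → tape 2 (remaining 7 GB)
Final tapes: [537,202] [525,194,74] [489] [484] [470].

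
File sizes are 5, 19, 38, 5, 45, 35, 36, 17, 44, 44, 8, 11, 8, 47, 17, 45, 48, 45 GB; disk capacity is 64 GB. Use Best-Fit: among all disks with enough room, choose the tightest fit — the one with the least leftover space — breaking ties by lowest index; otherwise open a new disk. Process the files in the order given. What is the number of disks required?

5 GB → disk 1 (remaining 59 GB)
19 GB → disk 1 (remaining 40 GB)
38 GB → disk 1 (remaining 2 GB)
5 GB → disk 2 (remaining 59 GB)
45 GB → disk 2 (remaining 14 GB)
35 GB → disk 3 (remaining 29 GB)
36 GB → disk 4 (remaining 28 GB)
17 GB → disk 4 (remaining 11 GB)
44 GB → disk 5 (remaining 20 GB)
44 GB → disk 6 (remaining 20 GB)
8 GB → disk 4 (remaining 3 GB)
11 GB → disk 2 (remaining 3 GB)
8 GB → disk 5 (remaining 12 GB)
47 GB → disk 7 (remaining 17 GB)
17 GB → disk 7 (remaining 0 GB)
45 GB → disk 8 (remaining 19 GB)
48 GB → disk 9 (remaining 16 GB)
45 GB → disk 10 (remaining 19 GB)

10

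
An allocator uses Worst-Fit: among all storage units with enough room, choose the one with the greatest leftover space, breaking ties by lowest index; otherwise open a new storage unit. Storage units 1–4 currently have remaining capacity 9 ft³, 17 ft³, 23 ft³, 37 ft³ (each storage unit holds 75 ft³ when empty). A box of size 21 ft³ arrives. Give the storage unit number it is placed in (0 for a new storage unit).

4

Storage units with room: storage unit 3 (23 ft³), storage unit 4 (37 ft³).
Most room is storage unit 4 with 37 ft³ free.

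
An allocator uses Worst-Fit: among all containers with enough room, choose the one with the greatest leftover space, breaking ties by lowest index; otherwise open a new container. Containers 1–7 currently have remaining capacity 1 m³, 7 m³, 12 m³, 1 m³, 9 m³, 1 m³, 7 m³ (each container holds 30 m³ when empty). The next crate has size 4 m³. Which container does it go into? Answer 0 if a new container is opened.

3

Containers with room: container 2 (7 m³), container 3 (12 m³), container 5 (9 m³), container 7 (7 m³).
Most room is container 3 with 12 m³ free.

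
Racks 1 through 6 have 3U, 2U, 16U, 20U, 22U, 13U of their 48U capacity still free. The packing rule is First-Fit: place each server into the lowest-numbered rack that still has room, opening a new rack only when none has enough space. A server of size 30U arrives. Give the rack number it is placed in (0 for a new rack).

No rack has ≥ 30U free, so a new rack is opened.

0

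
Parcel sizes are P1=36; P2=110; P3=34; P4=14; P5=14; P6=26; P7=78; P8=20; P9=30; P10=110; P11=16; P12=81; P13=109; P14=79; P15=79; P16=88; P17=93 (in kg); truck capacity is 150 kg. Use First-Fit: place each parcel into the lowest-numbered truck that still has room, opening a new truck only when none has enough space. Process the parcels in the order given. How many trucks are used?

truck 1: place P1 (36 kg), 114 kg left
truck 1: place P2 (110 kg), 4 kg left
truck 2: place P3 (34 kg), 116 kg left
truck 2: place P4 (14 kg), 102 kg left
truck 2: place P5 (14 kg), 88 kg left
truck 2: place P6 (26 kg), 62 kg left
truck 3: place P7 (78 kg), 72 kg left
truck 2: place P8 (20 kg), 42 kg left
truck 2: place P9 (30 kg), 12 kg left
truck 4: place P10 (110 kg), 40 kg left
truck 3: place P11 (16 kg), 56 kg left
truck 5: place P12 (81 kg), 69 kg left
truck 6: place P13 (109 kg), 41 kg left
truck 7: place P14 (79 kg), 71 kg left
truck 8: place P15 (79 kg), 71 kg left
truck 9: place P16 (88 kg), 62 kg left
truck 10: place P17 (93 kg), 57 kg left
Final trucks: [36,110] [34,14,14,26,20,30] [78,16] [110] [81] [109] [79] [79] [88] [93].

10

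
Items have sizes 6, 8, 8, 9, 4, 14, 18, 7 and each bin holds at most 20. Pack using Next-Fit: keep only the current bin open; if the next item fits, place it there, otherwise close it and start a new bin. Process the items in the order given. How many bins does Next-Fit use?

Put 6 in bin 1; 14 remain.
Put 8 in bin 1; 6 remain.
Put 8 in bin 2; 12 remain.
Put 9 in bin 2; 3 remain.
Put 4 in bin 3; 16 remain.
Put 14 in bin 3; 2 remain.
Put 18 in bin 4; 2 remain.
Put 7 in bin 5; 13 remain.

5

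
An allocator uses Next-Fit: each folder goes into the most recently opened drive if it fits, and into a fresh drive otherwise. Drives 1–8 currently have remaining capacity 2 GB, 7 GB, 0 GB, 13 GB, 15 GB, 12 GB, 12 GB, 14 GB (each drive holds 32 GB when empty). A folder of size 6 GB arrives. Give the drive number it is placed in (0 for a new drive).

8

Next-Fit only looks at drive 8, which has 14 GB free.
6 GB fits there.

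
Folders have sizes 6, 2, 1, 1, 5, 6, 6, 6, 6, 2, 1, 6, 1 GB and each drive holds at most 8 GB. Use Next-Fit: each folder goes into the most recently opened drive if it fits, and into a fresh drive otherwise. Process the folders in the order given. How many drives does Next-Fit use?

7

6 GB → drive 1 (remaining 2 GB)
2 GB → drive 1 (remaining 0 GB)
1 GB → drive 2 (remaining 7 GB)
1 GB → drive 2 (remaining 6 GB)
5 GB → drive 2 (remaining 1 GB)
6 GB → drive 3 (remaining 2 GB)
6 GB → drive 4 (remaining 2 GB)
6 GB → drive 5 (remaining 2 GB)
6 GB → drive 6 (remaining 2 GB)
2 GB → drive 6 (remaining 0 GB)
1 GB → drive 7 (remaining 7 GB)
6 GB → drive 7 (remaining 1 GB)
1 GB → drive 7 (remaining 0 GB)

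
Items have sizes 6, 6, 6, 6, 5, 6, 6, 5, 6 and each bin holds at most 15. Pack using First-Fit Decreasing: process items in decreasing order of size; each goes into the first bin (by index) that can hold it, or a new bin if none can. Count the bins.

Sorted descending: 6, 6, 6, 6, 6, 6, 6, 5, 5.
6 → bin 1 (remaining 9)
6 → bin 1 (remaining 3)
6 → bin 2 (remaining 9)
6 → bin 2 (remaining 3)
6 → bin 3 (remaining 9)
6 → bin 3 (remaining 3)
6 → bin 4 (remaining 9)
5 → bin 4 (remaining 4)
5 → bin 5 (remaining 10)
Final bins: [6,6] [6,6] [6,6] [6,5] [5].

5 bins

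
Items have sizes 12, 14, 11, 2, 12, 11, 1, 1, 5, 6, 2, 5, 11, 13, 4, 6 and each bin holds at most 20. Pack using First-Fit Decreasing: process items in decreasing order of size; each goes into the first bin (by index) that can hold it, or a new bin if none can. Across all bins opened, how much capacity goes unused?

Sorted descending: 14, 13, 12, 12, 11, 11, 11, 6, 6, 5, 5, 4, 2, 2, 1, 1.
Put 14 in bin 1; 6 remain.
Put 13 in bin 2; 7 remain.
Put 12 in bin 3; 8 remain.
Put 12 in bin 4; 8 remain.
Put 11 in bin 5; 9 remain.
Put 11 in bin 6; 9 remain.
Put 11 in bin 7; 9 remain.
Put 6 in bin 1; 0 remain.
Put 6 in bin 2; 1 remain.
Put 5 in bin 3; 3 remain.
Put 5 in bin 4; 3 remain.
Put 4 in bin 5; 5 remain.
Put 2 in bin 3; 1 remain.
Put 2 in bin 4; 1 remain.
Put 1 in bin 2; 0 remain.
Put 1 in bin 3; 0 remain.
7 bins × 20 = 140; used 116; unused 24.

24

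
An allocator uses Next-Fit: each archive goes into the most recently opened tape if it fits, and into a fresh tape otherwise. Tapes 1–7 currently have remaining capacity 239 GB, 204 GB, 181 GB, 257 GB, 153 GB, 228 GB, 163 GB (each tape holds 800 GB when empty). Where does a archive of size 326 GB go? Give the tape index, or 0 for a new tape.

Next-Fit only looks at tape 7, which has 163 GB free.
326 GB does not fit, so a new tape is opened.

0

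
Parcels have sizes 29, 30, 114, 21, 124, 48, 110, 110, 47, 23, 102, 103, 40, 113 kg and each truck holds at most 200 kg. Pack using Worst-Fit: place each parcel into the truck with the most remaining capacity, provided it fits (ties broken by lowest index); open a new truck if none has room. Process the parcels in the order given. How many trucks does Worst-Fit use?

7

Put 29 kg in truck 1; 171 kg remain.
Put 30 kg in truck 1; 141 kg remain.
Put 114 kg in truck 1; 27 kg remain.
Put 21 kg in truck 1; 6 kg remain.
Put 124 kg in truck 2; 76 kg remain.
Put 48 kg in truck 2; 28 kg remain.
Put 110 kg in truck 3; 90 kg remain.
Put 110 kg in truck 4; 90 kg remain.
Put 47 kg in truck 3; 43 kg remain.
Put 23 kg in truck 4; 67 kg remain.
Put 102 kg in truck 5; 98 kg remain.
Put 103 kg in truck 6; 97 kg remain.
Put 40 kg in truck 5; 58 kg remain.
Put 113 kg in truck 7; 87 kg remain.
Final trucks: [29,30,114,21] [124,48] [110,47] [110,23] [102,40] [103] [113].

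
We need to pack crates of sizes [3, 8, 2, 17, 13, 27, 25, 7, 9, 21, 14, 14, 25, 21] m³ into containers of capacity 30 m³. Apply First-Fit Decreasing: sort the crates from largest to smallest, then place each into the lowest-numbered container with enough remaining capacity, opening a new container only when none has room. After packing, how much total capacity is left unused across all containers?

34

Sorted descending: 27, 25, 25, 21, 21, 17, 14, 14, 13, 9, 8, 7, 3, 2.
container 1: place 27 m³, 3 m³ left
container 2: place 25 m³, 5 m³ left
container 3: place 25 m³, 5 m³ left
container 4: place 21 m³, 9 m³ left
container 5: place 21 m³, 9 m³ left
container 6: place 17 m³, 13 m³ left
container 7: place 14 m³, 16 m³ left
container 7: place 14 m³, 2 m³ left
container 6: place 13 m³, 0 m³ left
container 4: place 9 m³, 0 m³ left
container 5: place 8 m³, 1 m³ left
container 8: place 7 m³, 23 m³ left
container 1: place 3 m³, 0 m³ left
container 2: place 2 m³, 3 m³ left
8 containers × 30 m³ = 240 m³; used 206 m³; unused 34 m³.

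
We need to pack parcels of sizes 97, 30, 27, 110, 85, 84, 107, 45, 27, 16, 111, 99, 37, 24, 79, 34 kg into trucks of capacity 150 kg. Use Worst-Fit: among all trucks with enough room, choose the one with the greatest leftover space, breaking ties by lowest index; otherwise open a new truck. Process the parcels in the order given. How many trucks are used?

8

truck 1: place 97 kg, 53 kg left
truck 1: place 30 kg, 23 kg left
truck 2: place 27 kg, 123 kg left
truck 2: place 110 kg, 13 kg left
truck 3: place 85 kg, 65 kg left
truck 4: place 84 kg, 66 kg left
truck 5: place 107 kg, 43 kg left
truck 4: place 45 kg, 21 kg left
truck 3: place 27 kg, 38 kg left
truck 5: place 16 kg, 27 kg left
truck 6: place 111 kg, 39 kg left
truck 7: place 99 kg, 51 kg left
truck 7: place 37 kg, 14 kg left
truck 6: place 24 kg, 15 kg left
truck 8: place 79 kg, 71 kg left
truck 8: place 34 kg, 37 kg left
Final trucks: [97,30] [27,110] [85,27] [84,45] [107,16] [111,24] [99,37] [79,34].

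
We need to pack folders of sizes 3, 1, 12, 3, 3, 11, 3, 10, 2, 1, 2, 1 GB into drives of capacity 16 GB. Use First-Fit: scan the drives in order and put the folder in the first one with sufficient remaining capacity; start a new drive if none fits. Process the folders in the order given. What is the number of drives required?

drive 1: place 3 GB, 13 GB left
drive 1: place 1 GB, 12 GB left
drive 1: place 12 GB, 0 GB left
drive 2: place 3 GB, 13 GB left
drive 2: place 3 GB, 10 GB left
drive 3: place 11 GB, 5 GB left
drive 2: place 3 GB, 7 GB left
drive 4: place 10 GB, 6 GB left
drive 2: place 2 GB, 5 GB left
drive 2: place 1 GB, 4 GB left
drive 2: place 2 GB, 2 GB left
drive 2: place 1 GB, 1 GB left

4 drives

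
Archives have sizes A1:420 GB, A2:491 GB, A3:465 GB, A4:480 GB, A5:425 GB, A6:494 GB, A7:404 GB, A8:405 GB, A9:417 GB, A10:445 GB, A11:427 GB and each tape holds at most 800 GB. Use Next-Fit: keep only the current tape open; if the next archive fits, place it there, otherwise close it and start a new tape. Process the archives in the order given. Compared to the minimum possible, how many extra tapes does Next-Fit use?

0

Next-Fit: [420] [491] [465] [480] [425] [494] [404] [405] [417] [445] [427] → 11 tapes.
11 archives exceed 400 GB (half the capacity), and no two of those can share a tape, so at least 11 tapes are needed.
So 11 is already optimal.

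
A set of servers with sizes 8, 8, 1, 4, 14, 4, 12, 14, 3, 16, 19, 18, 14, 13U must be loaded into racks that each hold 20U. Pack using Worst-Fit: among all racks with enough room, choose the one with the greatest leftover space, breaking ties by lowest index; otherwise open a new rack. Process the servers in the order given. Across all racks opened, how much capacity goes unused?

32

8U → rack 1 (remaining 12U)
8U → rack 1 (remaining 4U)
1U → rack 1 (remaining 3U)
4U → rack 2 (remaining 16U)
14U → rack 2 (remaining 2U)
4U → rack 3 (remaining 16U)
12U → rack 3 (remaining 4U)
14U → rack 4 (remaining 6U)
3U → rack 4 (remaining 3U)
16U → rack 5 (remaining 4U)
19U → rack 6 (remaining 1U)
18U → rack 7 (remaining 2U)
14U → rack 8 (remaining 6U)
13U → rack 9 (remaining 7U)
9 racks × 20U = 180U; used 148U; unused 32U.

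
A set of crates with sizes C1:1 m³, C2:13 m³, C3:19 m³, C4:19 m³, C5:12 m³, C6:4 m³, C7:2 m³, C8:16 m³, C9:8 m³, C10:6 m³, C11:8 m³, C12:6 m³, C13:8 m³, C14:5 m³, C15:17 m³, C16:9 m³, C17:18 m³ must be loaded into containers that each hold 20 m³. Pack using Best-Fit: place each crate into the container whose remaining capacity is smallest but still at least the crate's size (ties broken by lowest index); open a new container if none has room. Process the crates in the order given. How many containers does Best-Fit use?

10

container 1: place C1 (1 m³), 19 m³ left
container 1: place C2 (13 m³), 6 m³ left
container 2: place C3 (19 m³), 1 m³ left
container 3: place C4 (19 m³), 1 m³ left
container 4: place C5 (12 m³), 8 m³ left
container 1: place C6 (4 m³), 2 m³ left
container 1: place C7 (2 m³), 0 m³ left
container 5: place C8 (16 m³), 4 m³ left
container 4: place C9 (8 m³), 0 m³ left
container 6: place C10 (6 m³), 14 m³ left
container 6: place C11 (8 m³), 6 m³ left
container 6: place C12 (6 m³), 0 m³ left
container 7: place C13 (8 m³), 12 m³ left
container 7: place C14 (5 m³), 7 m³ left
container 8: place C15 (17 m³), 3 m³ left
container 9: place C16 (9 m³), 11 m³ left
container 10: place C17 (18 m³), 2 m³ left
Final containers: [1,13,4,2] [19] [19] [12,8] [16] [6,8,6] [8,5] [17] [9] [18].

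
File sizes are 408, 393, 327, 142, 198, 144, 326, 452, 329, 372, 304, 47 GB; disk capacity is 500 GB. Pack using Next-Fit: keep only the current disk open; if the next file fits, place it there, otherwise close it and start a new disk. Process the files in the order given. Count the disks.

9 disks

disk 1: place 408 GB, 92 GB left
disk 2: place 393 GB, 107 GB left
disk 3: place 327 GB, 173 GB left
disk 3: place 142 GB, 31 GB left
disk 4: place 198 GB, 302 GB left
disk 4: place 144 GB, 158 GB left
disk 5: place 326 GB, 174 GB left
disk 6: place 452 GB, 48 GB left
disk 7: place 329 GB, 171 GB left
disk 8: place 372 GB, 128 GB left
disk 9: place 304 GB, 196 GB left
disk 9: place 47 GB, 149 GB left
Final disks: [408] [393] [327,142] [198,144] [326] [452] [329] [372] [304,47].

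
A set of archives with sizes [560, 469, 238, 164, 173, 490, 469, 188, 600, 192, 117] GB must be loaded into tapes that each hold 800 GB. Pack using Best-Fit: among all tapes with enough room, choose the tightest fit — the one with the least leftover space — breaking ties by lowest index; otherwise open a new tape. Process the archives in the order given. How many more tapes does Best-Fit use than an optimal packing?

Best-Fit: [560,238] [469,164] [173,490,117] [469,188] [600,192] → 5 tapes.
Total size 3660 GB; any packing needs at least ⌈3660/800⌉ = 5 tapes.
So 5 is already optimal.

0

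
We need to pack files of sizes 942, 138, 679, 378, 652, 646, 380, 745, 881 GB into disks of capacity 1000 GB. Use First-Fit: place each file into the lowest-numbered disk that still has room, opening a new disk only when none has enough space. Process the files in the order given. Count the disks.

7

Put 942 GB in disk 1; 58 GB remain.
Put 138 GB in disk 2; 862 GB remain.
Put 679 GB in disk 2; 183 GB remain.
Put 378 GB in disk 3; 622 GB remain.
Put 652 GB in disk 4; 348 GB remain.
Put 646 GB in disk 5; 354 GB remain.
Put 380 GB in disk 3; 242 GB remain.
Put 745 GB in disk 6; 255 GB remain.
Put 881 GB in disk 7; 119 GB remain.
Final disks: [942] [138,679] [378,380] [652] [646] [745] [881].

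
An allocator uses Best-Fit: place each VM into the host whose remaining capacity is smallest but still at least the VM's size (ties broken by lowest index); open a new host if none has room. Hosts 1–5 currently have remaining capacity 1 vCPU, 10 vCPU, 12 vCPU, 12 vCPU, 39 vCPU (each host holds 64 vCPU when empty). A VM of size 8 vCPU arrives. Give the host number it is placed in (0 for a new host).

Hosts with room: host 2 (10 vCPU), host 3 (12 vCPU), host 4 (12 vCPU), host 5 (39 vCPU).
Tightest fit is host 2 with 10 vCPU free.

2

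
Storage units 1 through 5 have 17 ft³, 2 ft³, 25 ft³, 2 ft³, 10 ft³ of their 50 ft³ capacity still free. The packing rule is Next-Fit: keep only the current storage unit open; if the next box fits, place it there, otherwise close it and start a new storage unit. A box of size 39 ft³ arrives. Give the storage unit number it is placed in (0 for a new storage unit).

Next-Fit only looks at storage unit 5, which has 10 ft³ free.
39 ft³ does not fit, so a new storage unit is opened.

0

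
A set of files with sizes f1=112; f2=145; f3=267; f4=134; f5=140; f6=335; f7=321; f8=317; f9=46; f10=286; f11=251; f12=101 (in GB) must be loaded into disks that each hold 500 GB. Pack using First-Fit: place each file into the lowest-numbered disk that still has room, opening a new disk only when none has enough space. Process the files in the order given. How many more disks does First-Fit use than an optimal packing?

First-Fit: [112,145,134,46] [267,140] [335,101] [321] [317] [286] [251] → 7 disks.
6 files exceed 250 GB (half the capacity), and no two of those can share a disk, so at least 6 disks are needed.
An optimal packing achieves that bound: [335,145] [321,140] [317,134,46] [286,112,101] [267] [251] → 6 disks.
Excess: 7 − 6 = 1.

1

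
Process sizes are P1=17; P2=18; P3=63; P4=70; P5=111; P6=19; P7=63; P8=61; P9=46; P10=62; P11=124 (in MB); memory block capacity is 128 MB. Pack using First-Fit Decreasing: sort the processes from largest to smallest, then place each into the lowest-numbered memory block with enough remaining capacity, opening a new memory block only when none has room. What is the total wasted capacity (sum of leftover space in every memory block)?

Sorted descending: 124, 111, 70, 63, 63, 62, 61, 46, 19, 18, 17.
memory block 1: place 124 MB, 4 MB left
memory block 2: place 111 MB, 17 MB left
memory block 3: place 70 MB, 58 MB left
memory block 4: place 63 MB, 65 MB left
memory block 4: place 63 MB, 2 MB left
memory block 5: place 62 MB, 66 MB left
memory block 5: place 61 MB, 5 MB left
memory block 3: place 46 MB, 12 MB left
memory block 6: place 19 MB, 109 MB left
memory block 6: place 18 MB, 91 MB left
memory block 2: place 17 MB, 0 MB left
6 memory blocks × 128 MB = 768 MB; used 654 MB; unused 114 MB.

114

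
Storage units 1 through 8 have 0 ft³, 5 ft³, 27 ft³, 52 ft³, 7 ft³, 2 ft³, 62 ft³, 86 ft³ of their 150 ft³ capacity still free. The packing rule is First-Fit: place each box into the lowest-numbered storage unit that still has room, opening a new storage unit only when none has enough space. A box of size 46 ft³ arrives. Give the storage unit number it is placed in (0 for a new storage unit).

4

Storage units with room: storage unit 4 (52 ft³), storage unit 7 (62 ft³), storage unit 8 (86 ft³).
The first with room is storage unit 4.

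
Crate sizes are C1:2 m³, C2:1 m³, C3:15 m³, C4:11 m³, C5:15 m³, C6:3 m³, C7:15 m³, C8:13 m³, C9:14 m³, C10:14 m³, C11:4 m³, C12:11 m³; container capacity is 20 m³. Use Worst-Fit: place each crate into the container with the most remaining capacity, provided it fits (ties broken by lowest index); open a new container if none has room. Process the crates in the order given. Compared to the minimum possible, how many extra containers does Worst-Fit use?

Worst-Fit: [2,1,15] [11,3] [15] [15] [13,4] [14] [14] [11] → 8 containers.
8 crates exceed 10 m³ (half the capacity), and no two of those can share a container, so at least 8 containers are needed.
So 8 is already optimal.

0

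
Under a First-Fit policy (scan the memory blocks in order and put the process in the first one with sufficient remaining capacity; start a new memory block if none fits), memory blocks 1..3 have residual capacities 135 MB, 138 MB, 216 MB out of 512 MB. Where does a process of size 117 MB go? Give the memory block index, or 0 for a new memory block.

1

Memory blocks with room: memory block 1 (135 MB), memory block 2 (138 MB), memory block 3 (216 MB).
The first with room is memory block 1.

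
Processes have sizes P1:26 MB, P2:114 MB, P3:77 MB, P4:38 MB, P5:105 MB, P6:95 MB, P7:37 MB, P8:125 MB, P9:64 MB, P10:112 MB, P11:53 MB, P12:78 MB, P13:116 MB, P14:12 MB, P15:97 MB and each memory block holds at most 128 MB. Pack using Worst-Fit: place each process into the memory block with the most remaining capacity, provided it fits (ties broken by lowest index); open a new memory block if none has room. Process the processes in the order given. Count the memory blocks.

memory block 1: place P1 (26 MB), 102 MB left
memory block 2: place P2 (114 MB), 14 MB left
memory block 1: place P3 (77 MB), 25 MB left
memory block 3: place P4 (38 MB), 90 MB left
memory block 4: place P5 (105 MB), 23 MB left
memory block 5: place P6 (95 MB), 33 MB left
memory block 3: place P7 (37 MB), 53 MB left
memory block 6: place P8 (125 MB), 3 MB left
memory block 7: place P9 (64 MB), 64 MB left
memory block 8: place P10 (112 MB), 16 MB left
memory block 7: place P11 (53 MB), 11 MB left
memory block 9: place P12 (78 MB), 50 MB left
memory block 10: place P13 (116 MB), 12 MB left
memory block 3: place P14 (12 MB), 41 MB left
memory block 11: place P15 (97 MB), 31 MB left

11 memory blocks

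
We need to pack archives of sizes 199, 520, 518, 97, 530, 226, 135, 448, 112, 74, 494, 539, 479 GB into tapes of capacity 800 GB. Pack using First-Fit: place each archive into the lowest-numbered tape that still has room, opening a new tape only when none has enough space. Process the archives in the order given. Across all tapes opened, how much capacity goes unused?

1229

Put 199 GB in tape 1; 601 GB remain.
Put 520 GB in tape 1; 81 GB remain.
Put 518 GB in tape 2; 282 GB remain.
Put 97 GB in tape 2; 185 GB remain.
Put 530 GB in tape 3; 270 GB remain.
Put 226 GB in tape 3; 44 GB remain.
Put 135 GB in tape 2; 50 GB remain.
Put 448 GB in tape 4; 352 GB remain.
Put 112 GB in tape 4; 240 GB remain.
Put 74 GB in tape 1; 7 GB remain.
Put 494 GB in tape 5; 306 GB remain.
Put 539 GB in tape 6; 261 GB remain.
Put 479 GB in tape 7; 321 GB remain.
7 tapes × 800 GB = 5600 GB; used 4371 GB; unused 1229 GB.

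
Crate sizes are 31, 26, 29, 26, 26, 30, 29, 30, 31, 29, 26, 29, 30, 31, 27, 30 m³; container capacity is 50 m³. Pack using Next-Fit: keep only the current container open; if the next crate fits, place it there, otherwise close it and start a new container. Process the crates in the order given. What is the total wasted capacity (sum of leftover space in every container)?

container 1: place 31 m³, 19 m³ left
container 2: place 26 m³, 24 m³ left
container 3: place 29 m³, 21 m³ left
container 4: place 26 m³, 24 m³ left
container 5: place 26 m³, 24 m³ left
container 6: place 30 m³, 20 m³ left
container 7: place 29 m³, 21 m³ left
container 8: place 30 m³, 20 m³ left
container 9: place 31 m³, 19 m³ left
container 10: place 29 m³, 21 m³ left
container 11: place 26 m³, 24 m³ left
container 12: place 29 m³, 21 m³ left
container 13: place 30 m³, 20 m³ left
container 14: place 31 m³, 19 m³ left
container 15: place 27 m³, 23 m³ left
container 16: place 30 m³, 20 m³ left
16 containers × 50 m³ = 800 m³; used 460 m³; unused 340 m³.

340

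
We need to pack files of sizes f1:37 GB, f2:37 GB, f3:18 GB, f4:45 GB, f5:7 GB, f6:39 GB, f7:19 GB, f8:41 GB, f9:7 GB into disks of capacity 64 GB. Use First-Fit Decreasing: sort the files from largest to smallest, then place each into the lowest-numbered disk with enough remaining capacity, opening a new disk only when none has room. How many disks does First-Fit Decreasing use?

Sorted descending: 45, 41, 39, 37, 37, 19, 18, 7, 7.
disk 1: place 45 GB, 19 GB left
disk 2: place 41 GB, 23 GB left
disk 3: place 39 GB, 25 GB left
disk 4: place 37 GB, 27 GB left
disk 5: place 37 GB, 27 GB left
disk 1: place 19 GB, 0 GB left
disk 2: place 18 GB, 5 GB left
disk 3: place 7 GB, 18 GB left
disk 3: place 7 GB, 11 GB left
Final disks: [45,19] [41,18] [39,7,7] [37] [37].

5 disks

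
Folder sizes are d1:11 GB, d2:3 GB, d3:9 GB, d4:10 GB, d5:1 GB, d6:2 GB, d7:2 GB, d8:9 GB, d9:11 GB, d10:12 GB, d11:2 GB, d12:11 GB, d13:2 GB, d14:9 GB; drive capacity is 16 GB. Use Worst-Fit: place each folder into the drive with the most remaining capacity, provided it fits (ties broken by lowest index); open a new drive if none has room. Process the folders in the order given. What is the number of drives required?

8

d1 (11 GB) → drive 1 (remaining 5 GB)
d2 (3 GB) → drive 1 (remaining 2 GB)
d3 (9 GB) → drive 2 (remaining 7 GB)
d4 (10 GB) → drive 3 (remaining 6 GB)
d5 (1 GB) → drive 2 (remaining 6 GB)
d6 (2 GB) → drive 2 (remaining 4 GB)
d7 (2 GB) → drive 3 (remaining 4 GB)
d8 (9 GB) → drive 4 (remaining 7 GB)
d9 (11 GB) → drive 5 (remaining 5 GB)
d10 (12 GB) → drive 6 (remaining 4 GB)
d11 (2 GB) → drive 4 (remaining 5 GB)
d12 (11 GB) → drive 7 (remaining 5 GB)
d13 (2 GB) → drive 4 (remaining 3 GB)
d14 (9 GB) → drive 8 (remaining 7 GB)
Final drives: [11,3] [9,1,2] [10,2] [9,2,2] [11] [12] [11] [9].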